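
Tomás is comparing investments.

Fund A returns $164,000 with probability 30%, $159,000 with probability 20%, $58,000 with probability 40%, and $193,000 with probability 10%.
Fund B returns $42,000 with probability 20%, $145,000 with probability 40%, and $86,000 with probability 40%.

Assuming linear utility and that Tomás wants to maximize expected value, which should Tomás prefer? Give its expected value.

Fund A ($123,500)

Fund A = 0.3 × 164000 + 0.2 × 159000 + 0.4 × 58000 + 0.1 × 193000 = 49200 + 31800 + 23200 + 19300 = 123500
Fund B = 0.2 × 42000 + 0.4 × 145000 + 0.4 × 86000 = 8400 + 58000 + 34400 = 100800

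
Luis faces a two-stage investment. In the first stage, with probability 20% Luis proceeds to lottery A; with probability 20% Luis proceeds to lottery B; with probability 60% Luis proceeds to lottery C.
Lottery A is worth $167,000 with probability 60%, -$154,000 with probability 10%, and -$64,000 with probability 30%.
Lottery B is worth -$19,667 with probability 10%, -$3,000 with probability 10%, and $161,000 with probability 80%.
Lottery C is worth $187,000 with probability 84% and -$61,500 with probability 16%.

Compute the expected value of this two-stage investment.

$126,770.66

EV(A) = 0.6 × 167000 + 0.1 × (-154000) + 0.3 × (-64000) = 100200 − 15400 − 19200 = 65600
EV(B) = 0.1 × (-19667) + 0.1 × (-3000) + 0.8 × 161000 = -1966.7 − 300 + 128800 = 126533.3
EV(C) = 0.84 × 187000 + 0.16 × (-61500) = 157080 − 9840 = 147240
Overall = 0.2 × 65600 + 0.2 × 126533.3 + 0.6 × 147240 = 13120 + 25306.66 + 88344 = 126770.66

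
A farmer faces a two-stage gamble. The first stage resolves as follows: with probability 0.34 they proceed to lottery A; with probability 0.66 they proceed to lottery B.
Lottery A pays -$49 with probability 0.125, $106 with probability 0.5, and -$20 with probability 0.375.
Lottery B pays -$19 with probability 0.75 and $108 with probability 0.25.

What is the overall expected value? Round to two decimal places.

$21.80

EV(A) = 0.125 × (-49) + 0.5 × 106 + 0.375 × (-20) = -6.125 + 53 − 7.5 = 39.375
EV(B) = 0.75 × (-19) + 0.25 × 108 = -14.25 + 27 = 12.75
Overall = 0.34 × 39.375 + 0.66 × 12.75 = 13.3875 + 8.415 = 21.8025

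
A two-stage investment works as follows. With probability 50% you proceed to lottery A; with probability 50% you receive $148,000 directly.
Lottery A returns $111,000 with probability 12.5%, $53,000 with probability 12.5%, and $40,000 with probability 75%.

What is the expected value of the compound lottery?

EV(A) = 0.125 × 111000 + 0.125 × 53000 + 0.75 × 40000 = 13875 + 6625 + 30000 = 50500
Branch B: 148000 (certain)
Overall = 0.5 × 50500 + 0.5 × 148000 = 25250 + 74000 = 99250

$99,250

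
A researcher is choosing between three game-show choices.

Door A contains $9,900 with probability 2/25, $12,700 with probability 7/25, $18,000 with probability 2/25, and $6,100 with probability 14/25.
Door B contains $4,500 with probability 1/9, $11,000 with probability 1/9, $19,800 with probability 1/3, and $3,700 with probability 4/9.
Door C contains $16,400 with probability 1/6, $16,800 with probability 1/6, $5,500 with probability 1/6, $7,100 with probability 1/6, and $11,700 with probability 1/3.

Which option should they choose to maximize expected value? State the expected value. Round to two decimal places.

Door A = 2/25 × 9900 + 7/25 × 12700 + 2/25 × 18000 + 14/25 × 6100 = 792 + 3556 + 1440 + 3416 = 9204
Door B = 1/9 × 4500 + 1/9 × 11000 + 1/3 × 19800 + 4/9 × 3700 = 500 + 1222.2222 + 6600 + 1644.4444 = 9966.6667
Door C = 1/6 × 16400 + 1/6 × 16800 + 1/6 × 5500 + 1/6 × 7100 + 1/3 × 11700 = 2733.3333 + 2800 + 916.6667 + 1183.3333 + 3900 = 11533.3333

Door C ($11,533.33)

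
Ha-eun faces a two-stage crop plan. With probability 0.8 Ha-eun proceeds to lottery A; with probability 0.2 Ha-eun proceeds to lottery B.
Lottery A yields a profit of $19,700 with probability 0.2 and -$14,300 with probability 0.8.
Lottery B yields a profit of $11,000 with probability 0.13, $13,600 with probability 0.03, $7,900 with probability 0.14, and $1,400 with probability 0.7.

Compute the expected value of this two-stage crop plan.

EV(A) = 0.2 × 19700 + 0.8 × (-14300) = 3940 − 11440 = -7500
EV(B) = 0.13 × 11000 + 0.03 × 13600 + 0.14 × 7900 + 0.7 × 1400 = 1430 + 408 + 1106 + 980 = 3924
Overall = 0.8 × (-7500) + 0.2 × 3924 = -6000 + 784.8 = -5215.2

-$5,215.20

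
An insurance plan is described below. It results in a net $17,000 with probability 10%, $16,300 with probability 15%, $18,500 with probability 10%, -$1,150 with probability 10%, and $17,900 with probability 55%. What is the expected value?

$15,725

EV = 0.1 × 17000 + 0.15 × 16300 + 0.1 × 18500 + 0.1 × (-1150) + 0.55 × 17900 = 1700 + 2445 + 1850 − 115 + 9845 = 15725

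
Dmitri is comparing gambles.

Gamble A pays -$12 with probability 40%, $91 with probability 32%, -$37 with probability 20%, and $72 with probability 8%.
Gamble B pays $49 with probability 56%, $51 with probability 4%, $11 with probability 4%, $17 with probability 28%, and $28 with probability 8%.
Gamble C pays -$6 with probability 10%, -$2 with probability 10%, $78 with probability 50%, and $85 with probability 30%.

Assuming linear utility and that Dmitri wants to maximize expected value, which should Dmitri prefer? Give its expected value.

Gamble A = 0.4 × (-12) + 0.32 × 91 + 0.2 × (-37) + 0.08 × 72 = -4.8 + 29.12 − 7.4 + 5.76 = 22.68
Gamble B = 0.56 × 49 + 0.04 × 51 + 0.04 × 11 + 0.28 × 17 + 0.08 × 28 = 27.44 + 2.04 + 0.44 + 4.76 + 2.24 = 36.92
Gamble C = 0.1 × (-6) + 0.1 × (-2) + 0.5 × 78 + 0.3 × 85 = -0.6 − 0.2 + 39 + 25.5 = 63.7

Gamble C ($63.70)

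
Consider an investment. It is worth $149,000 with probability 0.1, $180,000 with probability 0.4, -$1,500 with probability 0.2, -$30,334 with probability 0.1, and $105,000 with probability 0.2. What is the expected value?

EV = 0.1 × 149000 + 0.4 × 180000 + 0.2 × (-1500) + 0.1 × (-30334) + 0.2 × 105000 = 14900 + 72000 − 300 − 3033.4 + 21000 = 104566.6

$104,566.60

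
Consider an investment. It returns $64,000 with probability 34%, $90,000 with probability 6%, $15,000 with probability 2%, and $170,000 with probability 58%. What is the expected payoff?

EV = 0.34 × 64000 + 0.06 × 90000 + 0.02 × 15000 + 0.58 × 170000 = 21760 + 5400 + 300 + 98600 = 126060

$126,060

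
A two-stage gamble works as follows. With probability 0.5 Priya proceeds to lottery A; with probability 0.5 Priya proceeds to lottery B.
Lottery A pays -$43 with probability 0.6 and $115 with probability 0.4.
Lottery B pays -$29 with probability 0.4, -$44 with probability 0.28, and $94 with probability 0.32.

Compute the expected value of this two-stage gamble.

EV(A) = 0.6 × (-43) + 0.4 × 115 = -25.8 + 46 = 20.2
EV(B) = 0.4 × (-29) + 0.28 × (-44) + 0.32 × 94 = -11.6 − 12.32 + 30.08 = 6.16
Overall = 0.5 × 20.2 + 0.5 × 6.16 = 10.1 + 3.08 = 13.18

$13.18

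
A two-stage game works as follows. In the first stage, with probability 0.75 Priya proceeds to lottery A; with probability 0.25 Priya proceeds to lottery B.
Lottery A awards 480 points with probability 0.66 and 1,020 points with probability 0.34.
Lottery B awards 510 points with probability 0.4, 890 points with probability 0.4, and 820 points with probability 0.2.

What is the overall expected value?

EV(A) = 0.66 × 480 + 0.34 × 1020 = 316.8 + 346.8 = 663.6
EV(B) = 0.4 × 510 + 0.4 × 890 + 0.2 × 820 = 204 + 356 + 164 = 724
Overall = 0.75 × 663.6 + 0.25 × 724 = 497.7 + 181 = 678.7

678.7 points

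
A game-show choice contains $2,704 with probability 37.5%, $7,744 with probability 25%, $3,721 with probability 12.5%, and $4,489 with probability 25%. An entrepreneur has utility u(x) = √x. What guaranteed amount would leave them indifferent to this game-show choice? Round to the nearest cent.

E[u] = 0.375·√2704 + 0.25·√7744 + 0.125·√3721 + 0.25·√4489 = 0.375·52 + 0.25·88 + 0.125·61 + 0.25·67 = 65.875
CE = (65.875)² = 4339.515625

$4,339.52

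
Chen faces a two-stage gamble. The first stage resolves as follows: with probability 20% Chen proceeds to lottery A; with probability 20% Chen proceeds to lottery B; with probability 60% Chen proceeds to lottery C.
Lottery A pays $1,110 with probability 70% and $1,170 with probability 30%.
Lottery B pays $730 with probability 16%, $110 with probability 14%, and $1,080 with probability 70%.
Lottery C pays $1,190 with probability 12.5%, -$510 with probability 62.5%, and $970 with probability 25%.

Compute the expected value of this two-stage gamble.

EV(A) = 0.7 × 1110 + 0.3 × 1170 = 777 + 351 = 1128
EV(B) = 0.16 × 730 + 0.14 × 110 + 0.7 × 1080 = 116.8 + 15.4 + 756 = 888.2
EV(C) = 0.125 × 1190 + 0.625 × (-510) + 0.25 × 970 = 148.75 − 318.75 + 242.5 = 72.5
Overall = 0.2 × 1128 + 0.2 × 888.2 + 0.6 × 72.5 = 225.6 + 177.64 + 43.5 = 446.74

$446.74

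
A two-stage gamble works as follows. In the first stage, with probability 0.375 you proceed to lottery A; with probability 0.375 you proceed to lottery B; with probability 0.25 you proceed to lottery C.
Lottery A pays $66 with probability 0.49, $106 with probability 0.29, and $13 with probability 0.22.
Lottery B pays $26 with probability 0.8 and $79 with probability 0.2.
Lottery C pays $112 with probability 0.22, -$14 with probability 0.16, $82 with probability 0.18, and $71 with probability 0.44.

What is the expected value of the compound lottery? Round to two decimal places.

EV(A) = 0.49 × 66 + 0.29 × 106 + 0.22 × 13 = 32.34 + 30.74 + 2.86 = 65.94
EV(B) = 0.8 × 26 + 0.2 × 79 = 20.8 + 15.8 = 36.6
EV(C) = 0.22 × 112 + 0.16 × (-14) + 0.18 × 82 + 0.44 × 71 = 24.64 − 2.24 + 14.76 + 31.24 = 68.4
Overall = 0.375 × 65.94 + 0.375 × 36.6 + 0.25 × 68.4 = 24.7275 + 13.725 + 17.1 = 55.5525

$55.55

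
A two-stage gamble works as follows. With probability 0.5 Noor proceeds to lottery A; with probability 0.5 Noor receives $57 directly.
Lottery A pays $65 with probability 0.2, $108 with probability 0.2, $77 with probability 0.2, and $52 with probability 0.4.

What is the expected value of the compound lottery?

$63.90

EV(A) = 0.2 × 65 + 0.2 × 108 + 0.2 × 77 + 0.4 × 52 = 13 + 21.6 + 15.4 + 20.8 = 70.8
Branch B: 57 (certain)
Overall = 0.5 × 70.8 + 0.5 × 57 = 35.4 + 28.5 = 63.9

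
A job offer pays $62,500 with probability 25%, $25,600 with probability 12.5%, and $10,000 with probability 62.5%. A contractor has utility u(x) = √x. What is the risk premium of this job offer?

$4,050

E[u] = 0.25·√62500 + 0.125·√25600 + 0.625·√10000 = 0.25·250 + 0.125·160 + 0.625·100 = 145
CE = (145)² = 21025
Risk premium = EV − CE = 25075 − 21025 = 4050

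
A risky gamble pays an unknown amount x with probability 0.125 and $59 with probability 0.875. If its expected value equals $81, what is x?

0.125·x + 0.875·59 = 81
0.125·x = 81 − 51.625 = 29.375
x = 29.375 / 0.125 = 235

x = $235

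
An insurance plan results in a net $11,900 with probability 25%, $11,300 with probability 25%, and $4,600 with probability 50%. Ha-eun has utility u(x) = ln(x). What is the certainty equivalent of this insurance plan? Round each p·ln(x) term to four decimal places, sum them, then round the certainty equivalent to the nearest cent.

E[u] = 0.25·ln(11900) + 0.25·ln(11300) + 0.5·ln(4600) = 2.3461 + 2.3331 + 4.2169 = 8.8961
CE = e^8.8961 ≈ 7303.43

$7,303.43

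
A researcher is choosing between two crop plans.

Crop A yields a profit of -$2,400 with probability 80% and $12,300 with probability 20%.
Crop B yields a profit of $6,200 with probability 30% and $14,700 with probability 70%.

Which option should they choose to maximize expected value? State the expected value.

Crop B ($12,150)

Crop A = 0.8 × (-2400) + 0.2 × 12300 = -1920 + 2460 = 540
Crop B = 0.3 × 6200 + 0.7 × 14700 = 1860 + 10290 = 12150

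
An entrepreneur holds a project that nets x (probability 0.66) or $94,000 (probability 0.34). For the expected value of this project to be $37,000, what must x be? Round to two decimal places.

0.66·x + 0.34·94000 = 37000
0.66·x = 37000 − 31960 = 5040
x = 5040 / 0.66 = 7636.3636

x = $7,636.36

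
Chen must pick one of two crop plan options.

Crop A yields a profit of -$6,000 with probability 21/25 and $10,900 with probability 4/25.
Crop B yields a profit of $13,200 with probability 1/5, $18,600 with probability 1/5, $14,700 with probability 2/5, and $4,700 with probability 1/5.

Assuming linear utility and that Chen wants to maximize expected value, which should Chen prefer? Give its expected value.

Crop A = 21/25 × (-6000) + 4/25 × 10900 = -5040 + 1744 = -3296
Crop B = 1/5 × 13200 + 1/5 × 18600 + 2/5 × 14700 + 1/5 × 4700 = 2640 + 3720 + 5880 + 940 = 13180

Crop B ($13,180)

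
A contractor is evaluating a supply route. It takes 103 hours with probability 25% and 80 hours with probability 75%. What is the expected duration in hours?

85.75 hours

EV = 0.25 × 103 + 0.75 × 80 = 25.75 + 60 = 85.75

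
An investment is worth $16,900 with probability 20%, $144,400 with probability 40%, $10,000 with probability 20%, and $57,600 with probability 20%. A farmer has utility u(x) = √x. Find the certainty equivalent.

$60,516

E[u] = 0.2·√16900 + 0.4·√144400 + 0.2·√10000 + 0.2·√57600 = 0.2·130 + 0.4·380 + 0.2·100 + 0.2·240 = 246
CE = (246)² = 60516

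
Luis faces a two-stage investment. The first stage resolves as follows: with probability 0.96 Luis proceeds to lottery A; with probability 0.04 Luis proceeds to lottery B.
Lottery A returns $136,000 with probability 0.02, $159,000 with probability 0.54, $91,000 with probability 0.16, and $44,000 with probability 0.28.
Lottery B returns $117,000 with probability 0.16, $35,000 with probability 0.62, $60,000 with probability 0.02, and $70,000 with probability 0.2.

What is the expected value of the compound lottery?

EV(A) = 0.02 × 136000 + 0.54 × 159000 + 0.16 × 91000 + 0.28 × 44000 = 2720 + 85860 + 14560 + 12320 = 115460
EV(B) = 0.16 × 117000 + 0.62 × 35000 + 0.02 × 60000 + 0.2 × 70000 = 18720 + 21700 + 1200 + 14000 = 55620
Overall = 0.96 × 115460 + 0.04 × 55620 = 110841.6 + 2224.8 = 113066.4

$113,066.40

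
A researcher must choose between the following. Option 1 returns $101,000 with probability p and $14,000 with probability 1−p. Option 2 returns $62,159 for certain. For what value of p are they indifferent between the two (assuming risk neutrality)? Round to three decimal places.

p = 0.554

p·101000 + (1−p)·14000 = 62159
87000p + 14000 = 62159
p = (62159 − 14000) / 87000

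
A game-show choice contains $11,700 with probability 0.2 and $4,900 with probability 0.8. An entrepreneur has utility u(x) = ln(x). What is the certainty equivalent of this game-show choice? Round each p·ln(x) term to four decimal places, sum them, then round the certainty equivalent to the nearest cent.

$5,831.91

E[u] = 0.2·ln(11700) + 0.8·ln(4900) = 1.8735 + 6.7976 = 8.6711
CE = e^8.6711 ≈ 5831.91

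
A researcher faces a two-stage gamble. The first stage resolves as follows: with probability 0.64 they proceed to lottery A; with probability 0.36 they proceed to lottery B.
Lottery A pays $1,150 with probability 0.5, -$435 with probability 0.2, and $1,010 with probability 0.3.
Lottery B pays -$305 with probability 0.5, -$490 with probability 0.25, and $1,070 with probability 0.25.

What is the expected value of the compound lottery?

EV(A) = 0.5 × 1150 + 0.2 × (-435) + 0.3 × 1010 = 575 − 87 + 303 = 791
EV(B) = 0.5 × (-305) + 0.25 × (-490) + 0.25 × 1070 = -152.5 − 122.5 + 267.5 = -7.5
Overall = 0.64 × 791 + 0.36 × (-7.5) = 506.24 − 2.7 = 503.54

$503.54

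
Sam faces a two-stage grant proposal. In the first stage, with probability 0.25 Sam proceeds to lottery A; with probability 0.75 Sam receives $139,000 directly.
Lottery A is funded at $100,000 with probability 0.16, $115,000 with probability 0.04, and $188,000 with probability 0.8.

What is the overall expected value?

EV(A) = 0.16 × 100000 + 0.04 × 115000 + 0.8 × 188000 = 16000 + 4600 + 150400 = 171000
Branch B: 139000 (certain)
Overall = 0.25 × 171000 + 0.75 × 139000 = 42750 + 104250 = 147000

$147,000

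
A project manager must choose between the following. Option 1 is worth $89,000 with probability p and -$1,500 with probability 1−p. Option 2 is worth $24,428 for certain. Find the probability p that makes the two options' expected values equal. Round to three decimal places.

p·89000 + (1−p)·(-1500) = 24428
90500p − 1500 = 24428
p = (24428 + 1500) / 90500

p = 0.286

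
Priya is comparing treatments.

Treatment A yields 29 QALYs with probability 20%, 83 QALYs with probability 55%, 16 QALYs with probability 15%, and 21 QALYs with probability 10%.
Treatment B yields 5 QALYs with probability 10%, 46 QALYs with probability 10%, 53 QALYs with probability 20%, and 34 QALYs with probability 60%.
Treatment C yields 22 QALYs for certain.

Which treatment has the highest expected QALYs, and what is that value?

Treatment A (55.95 QALYs)

Treatment A = 0.2 × 29 + 0.55 × 83 + 0.15 × 16 + 0.1 × 21 = 5.8 + 45.65 + 2.4 + 2.1 = 55.95
Treatment B = 0.1 × 5 + 0.1 × 46 + 0.2 × 53 + 0.6 × 34 = 0.5 + 4.6 + 10.6 + 20.4 = 36.1
Treatment C: 22 (certain)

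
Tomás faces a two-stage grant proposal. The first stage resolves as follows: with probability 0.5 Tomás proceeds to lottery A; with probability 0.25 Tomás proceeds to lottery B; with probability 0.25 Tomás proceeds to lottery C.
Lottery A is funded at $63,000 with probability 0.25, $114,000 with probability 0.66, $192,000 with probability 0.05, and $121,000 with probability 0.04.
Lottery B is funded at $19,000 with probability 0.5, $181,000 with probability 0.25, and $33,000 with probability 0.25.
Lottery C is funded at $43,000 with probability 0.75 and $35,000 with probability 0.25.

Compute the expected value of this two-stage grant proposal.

EV(A) = 0.25 × 63000 + 0.66 × 114000 + 0.05 × 192000 + 0.04 × 121000 = 15750 + 75240 + 9600 + 4840 = 105430
EV(B) = 0.5 × 19000 + 0.25 × 181000 + 0.25 × 33000 = 9500 + 45250 + 8250 = 63000
EV(C) = 0.75 × 43000 + 0.25 × 35000 = 32250 + 8750 = 41000
Overall = 0.5 × 105430 + 0.25 × 63000 + 0.25 × 41000 = 52715 + 15750 + 10250 = 78715

$78,715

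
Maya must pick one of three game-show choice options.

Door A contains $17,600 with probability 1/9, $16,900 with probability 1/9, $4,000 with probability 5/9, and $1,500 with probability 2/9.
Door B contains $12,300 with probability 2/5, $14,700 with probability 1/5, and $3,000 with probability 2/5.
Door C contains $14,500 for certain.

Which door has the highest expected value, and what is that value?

Door A = 1/9 × 17600 + 1/9 × 16900 + 5/9 × 4000 + 2/9 × 1500 = 1955.5556 + 1877.7778 + 2222.2222 + 333.3333 = 6388.8889
Door B = 2/5 × 12300 + 1/5 × 14700 + 2/5 × 3000 = 4920 + 2940 + 1200 = 9060
Door C: 14500 (certain)

Door C ($14,500)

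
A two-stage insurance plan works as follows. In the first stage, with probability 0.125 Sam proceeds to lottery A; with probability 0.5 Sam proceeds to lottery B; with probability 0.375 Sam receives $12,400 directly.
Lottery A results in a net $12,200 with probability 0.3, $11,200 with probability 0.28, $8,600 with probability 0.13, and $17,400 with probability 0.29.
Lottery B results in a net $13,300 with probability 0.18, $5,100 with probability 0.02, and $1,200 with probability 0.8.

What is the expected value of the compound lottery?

$7,998

EV(A) = 0.3 × 12200 + 0.28 × 11200 + 0.13 × 8600 + 0.29 × 17400 = 3660 + 3136 + 1118 + 5046 = 12960
EV(B) = 0.18 × 13300 + 0.02 × 5100 + 0.8 × 1200 = 2394 + 102 + 960 = 3456
Branch C: 12400 (certain)
Overall = 0.125 × 12960 + 0.5 × 3456 + 0.375 × 12400 = 1620 + 1728 + 4650 = 7998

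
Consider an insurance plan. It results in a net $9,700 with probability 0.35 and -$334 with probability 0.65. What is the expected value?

$3,177.90

EV = 0.35 × 9700 + 0.65 × (-334) = 3395 − 217.1 = 3177.9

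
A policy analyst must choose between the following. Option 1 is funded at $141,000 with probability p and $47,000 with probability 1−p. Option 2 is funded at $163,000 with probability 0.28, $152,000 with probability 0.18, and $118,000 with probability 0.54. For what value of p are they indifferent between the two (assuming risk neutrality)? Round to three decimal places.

EV(Option 2) = 0.28 × 163000 + 0.18 × 152000 + 0.54 × 118000 = 45640 + 27360 + 63720 = 136720
p·141000 + (1−p)·47000 = 136720
94000p + 47000 = 136720
p = (136720 − 47000) / 94000

p = 0.954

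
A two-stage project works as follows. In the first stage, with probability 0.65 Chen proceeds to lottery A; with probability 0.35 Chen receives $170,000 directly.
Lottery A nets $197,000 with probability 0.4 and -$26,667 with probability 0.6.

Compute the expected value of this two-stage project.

$100,319.87

EV(A) = 0.4 × 197000 + 0.6 × (-26667) = 78800 − 16000.2 = 62799.8
Branch B: 170000 (certain)
Overall = 0.65 × 62799.8 + 0.35 × 170000 = 40819.87 + 59500 = 100319.87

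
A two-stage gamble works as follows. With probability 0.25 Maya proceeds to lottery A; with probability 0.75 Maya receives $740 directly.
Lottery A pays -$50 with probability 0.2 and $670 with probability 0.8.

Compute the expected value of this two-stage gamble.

$686.50

EV(A) = 0.2 × (-50) + 0.8 × 670 = -10 + 536 = 526
Branch B: 740 (certain)
Overall = 0.25 × 526 + 0.75 × 740 = 131.5 + 555 = 686.5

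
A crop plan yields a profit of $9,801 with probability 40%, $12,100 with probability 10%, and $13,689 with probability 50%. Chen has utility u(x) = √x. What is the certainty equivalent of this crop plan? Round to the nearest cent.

E[u] = 0.4·√9801 + 0.1·√12100 + 0.5·√13689 = 0.4·99 + 0.1·110 + 0.5·117 = 109.1
CE = (109.1)² = 11902.81

$11,902.81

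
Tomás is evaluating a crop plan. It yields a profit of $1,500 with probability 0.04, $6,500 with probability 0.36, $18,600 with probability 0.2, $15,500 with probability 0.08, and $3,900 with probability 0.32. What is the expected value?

$8,608

EV = 0.04 × 1500 + 0.36 × 6500 + 0.2 × 18600 + 0.08 × 15500 + 0.32 × 3900 = 60 + 2340 + 3720 + 1240 + 1248 = 8608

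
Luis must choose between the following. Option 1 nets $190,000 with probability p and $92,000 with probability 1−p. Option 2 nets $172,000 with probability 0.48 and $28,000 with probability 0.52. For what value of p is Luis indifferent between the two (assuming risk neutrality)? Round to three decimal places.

EV(Option 2) = 0.48 × 172000 + 0.52 × 28000 = 82560 + 14560 = 97120
p·190000 + (1−p)·92000 = 97120
98000p + 92000 = 97120
p = (97120 − 92000) / 98000

p = 0.052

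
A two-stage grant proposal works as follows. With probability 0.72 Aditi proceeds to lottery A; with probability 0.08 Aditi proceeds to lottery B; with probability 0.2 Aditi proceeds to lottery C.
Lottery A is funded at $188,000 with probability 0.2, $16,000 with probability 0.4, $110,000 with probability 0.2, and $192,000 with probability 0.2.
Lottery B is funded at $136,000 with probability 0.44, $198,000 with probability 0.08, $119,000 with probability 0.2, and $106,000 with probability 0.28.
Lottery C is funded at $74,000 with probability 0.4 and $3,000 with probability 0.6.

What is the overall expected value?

$91,780.80

EV(A) = 0.2 × 188000 + 0.4 × 16000 + 0.2 × 110000 + 0.2 × 192000 = 37600 + 6400 + 22000 + 38400 = 104400
EV(B) = 0.44 × 136000 + 0.08 × 198000 + 0.2 × 119000 + 0.28 × 106000 = 59840 + 15840 + 23800 + 29680 = 129160
EV(C) = 0.4 × 74000 + 0.6 × 3000 = 29600 + 1800 = 31400
Overall = 0.72 × 104400 + 0.08 × 129160 + 0.2 × 31400 = 75168 + 10332.8 + 6280 = 91780.8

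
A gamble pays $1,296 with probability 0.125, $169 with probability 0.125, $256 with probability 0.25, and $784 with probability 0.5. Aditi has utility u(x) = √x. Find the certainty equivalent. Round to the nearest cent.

E[u] = 0.125·√1296 + 0.125·√169 + 0.25·√256 + 0.5·√784 = 0.125·36 + 0.125·13 + 0.25·16 + 0.5·28 = 24.125
CE = (24.125)² = 582.015625

$582.02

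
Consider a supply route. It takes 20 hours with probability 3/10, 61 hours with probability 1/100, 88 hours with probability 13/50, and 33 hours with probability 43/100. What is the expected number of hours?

EV = 3/10 × 20 + 1/100 × 61 + 13/50 × 88 + 43/100 × 33 = 6 + 0.61 + 22.88 + 14.19 = 43.68

43.68 hours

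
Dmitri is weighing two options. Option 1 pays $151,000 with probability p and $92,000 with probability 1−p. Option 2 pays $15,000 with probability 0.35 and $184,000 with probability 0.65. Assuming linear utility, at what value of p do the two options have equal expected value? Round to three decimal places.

p = 0.557

EV(Option 2) = 0.35 × 15000 + 0.65 × 184000 = 5250 + 119600 = 124850
p·151000 + (1−p)·92000 = 124850
59000p + 92000 = 124850
p = (124850 − 92000) / 59000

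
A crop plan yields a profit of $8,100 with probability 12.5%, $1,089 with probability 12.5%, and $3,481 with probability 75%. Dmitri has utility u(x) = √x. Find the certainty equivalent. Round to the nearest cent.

$3,555.14

E[u] = 0.125·√8100 + 0.125·√1089 + 0.75·√3481 = 0.125·90 + 0.125·33 + 0.75·59 = 59.625
CE = (59.625)² = 3555.140625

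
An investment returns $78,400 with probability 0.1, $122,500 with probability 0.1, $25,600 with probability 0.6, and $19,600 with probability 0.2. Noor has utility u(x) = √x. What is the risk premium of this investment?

E[u] = 0.1·√78400 + 0.1·√122500 + 0.6·√25600 + 0.2·√19600 = 0.1·280 + 0.1·350 + 0.6·160 + 0.2·140 = 187
CE = (187)² = 34969
Risk premium = EV − CE = 39370 − 34969 = 4401

$4,401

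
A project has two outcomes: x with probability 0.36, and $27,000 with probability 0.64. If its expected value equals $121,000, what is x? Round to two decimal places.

0.36·x + 0.64·27000 = 121000
0.36·x = 121000 − 17280 = 103720
x = 103720 / 0.36 = 288111.1111

x = $288,111.11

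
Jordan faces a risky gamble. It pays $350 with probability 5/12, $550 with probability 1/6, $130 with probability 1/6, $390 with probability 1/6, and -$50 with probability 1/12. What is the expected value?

EV = 5/12 × 350 + 1/6 × 550 + 1/6 × 130 + 1/6 × 390 + 1/12 × (-50) = 145.8333 + 91.6667 + 21.6667 + 65 − 4.1667 = 320

$320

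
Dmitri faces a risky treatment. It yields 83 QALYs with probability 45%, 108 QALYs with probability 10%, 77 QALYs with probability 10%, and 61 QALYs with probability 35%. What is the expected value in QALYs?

77.2 QALYs

EV = 0.45 × 83 + 0.1 × 108 + 0.1 × 77 + 0.35 × 61 = 37.35 + 10.8 + 7.7 + 21.35 = 77.2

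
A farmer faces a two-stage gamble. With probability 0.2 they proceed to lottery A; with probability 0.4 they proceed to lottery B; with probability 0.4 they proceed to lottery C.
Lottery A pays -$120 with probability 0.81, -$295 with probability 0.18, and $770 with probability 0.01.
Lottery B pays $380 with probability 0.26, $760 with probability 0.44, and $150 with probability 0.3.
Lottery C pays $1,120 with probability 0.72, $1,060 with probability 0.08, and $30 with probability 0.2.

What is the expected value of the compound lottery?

$521.64

EV(A) = 0.81 × (-120) + 0.18 × (-295) + 0.01 × 770 = -97.2 − 53.1 + 7.7 = -142.6
EV(B) = 0.26 × 380 + 0.44 × 760 + 0.3 × 150 = 98.8 + 334.4 + 45 = 478.2
EV(C) = 0.72 × 1120 + 0.08 × 1060 + 0.2 × 30 = 806.4 + 84.8 + 6 = 897.2
Overall = 0.2 × (-142.6) + 0.4 × 478.2 + 0.4 × 897.2 = -28.52 + 191.28 + 358.88 = 521.64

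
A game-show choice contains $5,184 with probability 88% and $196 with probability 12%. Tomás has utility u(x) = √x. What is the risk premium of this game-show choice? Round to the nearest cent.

$355.24

E[u] = 0.88·√5184 + 0.12·√196 = 0.88·72 + 0.12·14 = 65.04
CE = (65.04)² = 4230.2016
Risk premium = EV − CE = 4585.44 − 4230.2016 = 355.2384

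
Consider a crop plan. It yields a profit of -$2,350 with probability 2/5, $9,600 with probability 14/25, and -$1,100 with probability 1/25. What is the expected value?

$4,392

EV = 2/5 × (-2350) + 14/25 × 9600 + 1/25 × (-1100) = -940 + 5376 − 44 = 4392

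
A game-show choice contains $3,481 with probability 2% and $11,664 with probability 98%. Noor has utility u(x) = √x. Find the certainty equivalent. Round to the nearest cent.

$11,453.28

E[u] = 0.02·√3481 + 0.98·√11664 = 0.02·59 + 0.98·108 = 107.02
CE = (107.02)² = 11453.2804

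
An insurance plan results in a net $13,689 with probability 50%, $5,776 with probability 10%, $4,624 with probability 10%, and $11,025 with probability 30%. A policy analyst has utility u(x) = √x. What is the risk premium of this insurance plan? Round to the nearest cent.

E[u] = 0.5·√13689 + 0.1·√5776 + 0.1·√4624 + 0.3·√11025 = 0.5·117 + 0.1·76 + 0.1·68 + 0.3·105 = 104.4
CE = (104.4)² = 10899.36
Risk premium = EV − CE = 11192 − 10899.36 = 292.64

$292.64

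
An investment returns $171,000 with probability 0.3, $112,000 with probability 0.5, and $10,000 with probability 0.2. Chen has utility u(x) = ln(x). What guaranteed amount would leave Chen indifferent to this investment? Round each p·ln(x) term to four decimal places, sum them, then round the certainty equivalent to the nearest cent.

E[u] = 0.3·ln(171000) + 0.5·ln(112000) + 0.2·ln(10000) = 3.6148 + 5.8131 + 1.8421 = 11.2700
CE = e^11.2700 ≈ 78433.00

$78,433.00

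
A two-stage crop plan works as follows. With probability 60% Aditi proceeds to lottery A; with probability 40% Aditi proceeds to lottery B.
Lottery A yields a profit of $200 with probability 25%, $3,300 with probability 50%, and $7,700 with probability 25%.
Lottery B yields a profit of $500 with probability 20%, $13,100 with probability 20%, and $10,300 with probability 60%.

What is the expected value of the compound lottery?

EV(A) = 0.25 × 200 + 0.5 × 3300 + 0.25 × 7700 = 50 + 1650 + 1925 = 3625
EV(B) = 0.2 × 500 + 0.2 × 13100 + 0.6 × 10300 = 100 + 2620 + 6180 = 8900
Overall = 0.6 × 3625 + 0.4 × 8900 = 2175 + 3560 = 5735

$5,735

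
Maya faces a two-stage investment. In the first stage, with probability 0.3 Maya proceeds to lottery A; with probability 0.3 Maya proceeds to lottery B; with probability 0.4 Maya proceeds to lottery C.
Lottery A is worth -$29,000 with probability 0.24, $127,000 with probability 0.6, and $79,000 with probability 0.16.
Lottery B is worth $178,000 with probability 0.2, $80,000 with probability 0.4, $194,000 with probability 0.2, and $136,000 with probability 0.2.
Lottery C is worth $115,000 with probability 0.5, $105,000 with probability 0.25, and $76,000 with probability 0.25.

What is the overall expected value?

EV(A) = 0.24 × (-29000) + 0.6 × 127000 + 0.16 × 79000 = -6960 + 76200 + 12640 = 81880
EV(B) = 0.2 × 178000 + 0.4 × 80000 + 0.2 × 194000 + 0.2 × 136000 = 35600 + 32000 + 38800 + 27200 = 133600
EV(C) = 0.5 × 115000 + 0.25 × 105000 + 0.25 × 76000 = 57500 + 26250 + 19000 = 102750
Overall = 0.3 × 81880 + 0.3 × 133600 + 0.4 × 102750 = 24564 + 40080 + 41100 = 105744

$105,744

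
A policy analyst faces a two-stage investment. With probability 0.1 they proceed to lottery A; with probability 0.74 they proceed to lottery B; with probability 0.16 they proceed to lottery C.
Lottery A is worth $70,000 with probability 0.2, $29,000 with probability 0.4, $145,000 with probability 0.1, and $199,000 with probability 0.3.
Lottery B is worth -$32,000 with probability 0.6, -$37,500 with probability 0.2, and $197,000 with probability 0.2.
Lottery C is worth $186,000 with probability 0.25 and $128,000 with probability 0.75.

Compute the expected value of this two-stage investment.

EV(A) = 0.2 × 70000 + 0.4 × 29000 + 0.1 × 145000 + 0.3 × 199000 = 14000 + 11600 + 14500 + 59700 = 99800
EV(B) = 0.6 × (-32000) + 0.2 × (-37500) + 0.2 × 197000 = -19200 − 7500 + 39400 = 12700
EV(C) = 0.25 × 186000 + 0.75 × 128000 = 46500 + 96000 = 142500
Overall = 0.1 × 99800 + 0.74 × 12700 + 0.16 × 142500 = 9980 + 9398 + 22800 = 42178

$42,178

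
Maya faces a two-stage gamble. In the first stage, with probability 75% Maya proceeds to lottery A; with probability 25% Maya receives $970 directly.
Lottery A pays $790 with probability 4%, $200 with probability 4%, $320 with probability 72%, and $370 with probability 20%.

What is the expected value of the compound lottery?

$500.50

EV(A) = 0.04 × 790 + 0.04 × 200 + 0.72 × 320 + 0.2 × 370 = 31.6 + 8 + 230.4 + 74 = 344
Branch B: 970 (certain)
Overall = 0.75 × 344 + 0.25 × 970 = 258 + 242.5 = 500.5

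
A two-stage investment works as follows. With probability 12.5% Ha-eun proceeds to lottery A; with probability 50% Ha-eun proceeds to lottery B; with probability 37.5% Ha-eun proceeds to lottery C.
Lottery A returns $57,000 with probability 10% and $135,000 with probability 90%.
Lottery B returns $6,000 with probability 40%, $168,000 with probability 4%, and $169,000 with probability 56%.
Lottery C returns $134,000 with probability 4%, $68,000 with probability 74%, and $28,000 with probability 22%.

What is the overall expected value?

$90,970

EV(A) = 0.1 × 57000 + 0.9 × 135000 = 5700 + 121500 = 127200
EV(B) = 0.4 × 6000 + 0.04 × 168000 + 0.56 × 169000 = 2400 + 6720 + 94640 = 103760
EV(C) = 0.04 × 134000 + 0.74 × 68000 + 0.22 × 28000 = 5360 + 50320 + 6160 = 61840
Overall = 0.125 × 127200 + 0.5 × 103760 + 0.375 × 61840 = 15900 + 51880 + 23190 = 90970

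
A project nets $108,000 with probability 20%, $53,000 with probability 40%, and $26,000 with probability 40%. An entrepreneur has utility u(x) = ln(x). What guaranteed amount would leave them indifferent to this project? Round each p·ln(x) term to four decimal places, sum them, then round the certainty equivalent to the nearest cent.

E[u] = 0.2·ln(108000) + 0.4·ln(53000) + 0.4·ln(26000) = 2.3180 + 4.3512 + 4.0663 = 10.7355
CE = e^10.7355 ≈ 45958.77

$45,958.77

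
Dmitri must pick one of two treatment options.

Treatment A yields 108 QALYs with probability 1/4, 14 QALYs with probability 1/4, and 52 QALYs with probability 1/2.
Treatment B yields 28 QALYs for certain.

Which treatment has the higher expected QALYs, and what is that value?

Treatment A (56.5 QALYs)

Treatment A = 1/4 × 108 + 1/4 × 14 + 1/2 × 52 = 27 + 3.5 + 26 = 56.5
Treatment B: 28 (certain)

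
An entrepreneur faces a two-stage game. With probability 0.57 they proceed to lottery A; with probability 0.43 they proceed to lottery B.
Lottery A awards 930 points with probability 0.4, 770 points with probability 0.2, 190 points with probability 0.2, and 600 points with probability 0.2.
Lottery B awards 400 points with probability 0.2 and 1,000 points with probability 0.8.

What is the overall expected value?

EV(A) = 0.4 × 930 + 0.2 × 770 + 0.2 × 190 + 0.2 × 600 = 372 + 154 + 38 + 120 = 684
EV(B) = 0.2 × 400 + 0.8 × 1000 = 80 + 800 = 880
Overall = 0.57 × 684 + 0.43 × 880 = 389.88 + 378.4 = 768.28

768.28 points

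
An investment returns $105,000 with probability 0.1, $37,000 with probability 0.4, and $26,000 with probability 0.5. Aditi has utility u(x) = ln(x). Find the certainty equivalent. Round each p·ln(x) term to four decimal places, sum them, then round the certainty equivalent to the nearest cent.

E[u] = 0.1·ln(105000) + 0.4·ln(37000) + 0.5·ln(26000) = 1.1562 + 4.2075 + 5.0829 = 10.4466
CE = e^10.4466 ≈ 34427.12

$34,427.12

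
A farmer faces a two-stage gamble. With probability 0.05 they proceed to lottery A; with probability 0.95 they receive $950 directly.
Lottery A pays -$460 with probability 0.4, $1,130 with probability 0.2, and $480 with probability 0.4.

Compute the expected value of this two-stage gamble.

$914.20

EV(A) = 0.4 × (-460) + 0.2 × 1130 + 0.4 × 480 = -184 + 226 + 192 = 234
Branch B: 950 (certain)
Overall = 0.05 × 234 + 0.95 × 950 = 11.7 + 902.5 = 914.2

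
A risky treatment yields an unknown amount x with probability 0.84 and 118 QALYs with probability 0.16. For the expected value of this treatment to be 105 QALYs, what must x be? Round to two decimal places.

0.84·x + 0.16·118 = 105
0.84·x = 105 − 18.88 = 86.12
x = 86.12 / 0.84 = 102.5238

x = 102.52 QALYs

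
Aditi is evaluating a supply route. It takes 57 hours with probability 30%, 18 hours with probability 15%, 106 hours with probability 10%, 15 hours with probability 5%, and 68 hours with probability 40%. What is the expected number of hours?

58.35 hours

EV = 0.3 × 57 + 0.15 × 18 + 0.1 × 106 + 0.05 × 15 + 0.4 × 68 = 17.1 + 2.7 + 10.6 + 0.75 + 27.2 = 58.35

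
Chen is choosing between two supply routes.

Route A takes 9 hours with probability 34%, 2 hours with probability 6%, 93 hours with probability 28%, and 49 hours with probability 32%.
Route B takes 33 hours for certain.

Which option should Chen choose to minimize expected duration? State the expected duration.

Route B (33 hours)

Route A = 0.34 × 9 + 0.06 × 2 + 0.28 × 93 + 0.32 × 49 = 3.06 + 0.12 + 26.04 + 15.68 = 44.9
Route B: 33 (certain)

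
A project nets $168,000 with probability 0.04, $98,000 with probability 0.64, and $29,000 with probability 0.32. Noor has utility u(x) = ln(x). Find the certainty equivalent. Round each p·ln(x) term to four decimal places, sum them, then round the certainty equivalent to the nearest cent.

E[u] = 0.04·ln(168000) + 0.64·ln(98000) + 0.32·ln(29000) = 0.4813 + 7.3553 + 3.2880 = 11.1246
CE = e^11.1246 ≈ 67819.16

$67,819.16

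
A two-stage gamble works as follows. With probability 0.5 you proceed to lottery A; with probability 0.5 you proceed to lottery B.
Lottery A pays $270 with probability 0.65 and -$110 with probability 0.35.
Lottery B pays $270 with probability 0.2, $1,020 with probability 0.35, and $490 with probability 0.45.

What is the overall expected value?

$384.25

EV(A) = 0.65 × 270 + 0.35 × (-110) = 175.5 − 38.5 = 137
EV(B) = 0.2 × 270 + 0.35 × 1020 + 0.45 × 490 = 54 + 357 + 220.5 = 631.5
Overall = 0.5 × 137 + 0.5 × 631.5 = 68.5 + 315.75 = 384.25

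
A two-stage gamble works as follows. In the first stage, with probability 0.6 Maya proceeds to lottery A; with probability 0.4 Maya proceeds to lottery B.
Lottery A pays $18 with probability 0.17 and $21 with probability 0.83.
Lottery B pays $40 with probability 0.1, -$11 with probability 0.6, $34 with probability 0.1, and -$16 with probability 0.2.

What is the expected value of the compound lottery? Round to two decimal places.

$11.33

EV(A) = 0.17 × 18 + 0.83 × 21 = 3.06 + 17.43 = 20.49
EV(B) = 0.1 × 40 + 0.6 × (-11) + 0.1 × 34 + 0.2 × (-16) = 4 − 6.6 + 3.4 − 3.2 = -2.4
Overall = 0.6 × 20.49 + 0.4 × (-2.4) = 12.294 − 0.96 = 11.334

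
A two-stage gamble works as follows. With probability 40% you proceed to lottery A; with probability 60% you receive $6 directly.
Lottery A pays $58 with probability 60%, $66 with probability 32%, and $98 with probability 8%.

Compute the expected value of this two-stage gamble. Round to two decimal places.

EV(A) = 0.6 × 58 + 0.32 × 66 + 0.08 × 98 = 34.8 + 21.12 + 7.84 = 63.76
Branch B: 6 (certain)
Overall = 0.4 × 63.76 + 0.6 × 6 = 25.504 + 3.6 = 29.104

$29.10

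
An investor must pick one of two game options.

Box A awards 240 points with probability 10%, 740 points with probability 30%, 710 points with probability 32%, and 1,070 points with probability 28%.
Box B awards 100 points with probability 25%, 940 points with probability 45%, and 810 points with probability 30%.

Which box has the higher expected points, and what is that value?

Box A = 0.1 × 240 + 0.3 × 740 + 0.32 × 710 + 0.28 × 1070 = 24 + 222 + 227.2 + 299.6 = 772.8
Box B = 0.25 × 100 + 0.45 × 940 + 0.3 × 810 = 25 + 423 + 243 = 691

Box A (772.8 points)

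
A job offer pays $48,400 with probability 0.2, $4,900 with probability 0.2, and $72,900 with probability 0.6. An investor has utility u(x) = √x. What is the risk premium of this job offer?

E[u] = 0.2·√48400 + 0.2·√4900 + 0.6·√72900 = 0.2·220 + 0.2·70 + 0.6·270 = 220
CE = (220)² = 48400
Risk premium = EV − CE = 54400 − 48400 = 6000

$6,000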